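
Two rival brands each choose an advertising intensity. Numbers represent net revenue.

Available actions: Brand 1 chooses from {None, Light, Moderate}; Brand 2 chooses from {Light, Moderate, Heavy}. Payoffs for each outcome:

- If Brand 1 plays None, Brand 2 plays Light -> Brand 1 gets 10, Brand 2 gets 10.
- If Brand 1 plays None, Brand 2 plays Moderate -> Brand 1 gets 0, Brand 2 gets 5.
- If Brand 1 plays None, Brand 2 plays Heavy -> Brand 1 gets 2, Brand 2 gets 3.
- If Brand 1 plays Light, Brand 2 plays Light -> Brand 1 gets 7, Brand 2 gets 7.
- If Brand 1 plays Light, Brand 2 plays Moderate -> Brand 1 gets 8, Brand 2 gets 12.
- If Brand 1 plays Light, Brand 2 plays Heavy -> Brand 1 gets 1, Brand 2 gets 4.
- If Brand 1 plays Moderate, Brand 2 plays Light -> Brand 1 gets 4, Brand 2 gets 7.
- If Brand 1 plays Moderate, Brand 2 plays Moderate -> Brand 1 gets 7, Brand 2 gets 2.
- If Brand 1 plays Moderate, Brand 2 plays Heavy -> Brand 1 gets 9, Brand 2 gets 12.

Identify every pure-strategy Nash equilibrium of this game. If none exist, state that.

Mark each player's best response to every combination of opponents' strategies; a profile where every player is best-responding is a pure Nash equilibrium.
Brand 1 against Light: payoffs 10, 7, 4 → best response None.
Brand 1 against Moderate: payoffs 0, 8, 7 → best response Light.
Brand 1 against Heavy: payoffs 2, 1, 9 → best response Moderate.
Brand 2 against None: payoffs 10, 5, 3 → best response Light.
Brand 2 against Light: payoffs 7, 12, 4 → best response Moderate.
Brand 2 against Moderate: payoffs 7, 2, 12 → best response Heavy.
Mutual best responses: (None, Light); (Light, Moderate); (Moderate, Heavy).

(None, Light); (Light, Moderate); (Moderate, Heavy)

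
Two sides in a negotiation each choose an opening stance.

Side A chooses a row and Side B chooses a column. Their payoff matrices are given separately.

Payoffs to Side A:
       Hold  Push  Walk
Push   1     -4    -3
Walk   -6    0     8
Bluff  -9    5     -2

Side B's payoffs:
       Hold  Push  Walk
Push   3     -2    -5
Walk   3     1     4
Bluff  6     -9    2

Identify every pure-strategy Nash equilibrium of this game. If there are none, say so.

Check each profile: it is a Nash equilibrium iff no player can strictly gain by switching unilaterally.
(Push, Hold): Side A gets 1, best alternative -6; Side B gets 3, best alternative -2. No profitable deviation — NE.
(Push, Push): Side A can switch to Walk (-4 → 0). Not NE.
(Push, Walk): Side A can switch to Walk (-3 → 8). Not NE.
(Walk, Hold): Side A can switch to Push (-6 → 1). Not NE.
(Walk, Push): Side A can switch to Bluff (0 → 5). Not NE.
(Walk, Walk): Side A gets 8, best alternative -2; Side B gets 4, best alternative 3. No profitable deviation — NE.
(Bluff, Hold): Side A can switch to Push (-9 → 1). Not NE.
(Bluff, Push): Side B can switch to Hold (-9 → 6). Not NE.
(Bluff, Walk): Side A can switch to Walk (-2 → 8). Not NE.

The pure Nash equilibria are (Push, Hold); (Walk, Walk).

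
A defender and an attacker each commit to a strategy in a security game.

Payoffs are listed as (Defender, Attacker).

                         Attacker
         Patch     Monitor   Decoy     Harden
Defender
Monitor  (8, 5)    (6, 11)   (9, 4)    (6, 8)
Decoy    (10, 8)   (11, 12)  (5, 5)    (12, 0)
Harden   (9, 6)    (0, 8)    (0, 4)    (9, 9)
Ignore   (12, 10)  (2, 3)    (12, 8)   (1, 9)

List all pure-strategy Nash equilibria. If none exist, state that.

(Monitor, Patch): Defender can switch to Decoy (8 → 10). Not NE.
(Monitor, Monitor): Defender can switch to Decoy (6 → 11). Not NE.
(Monitor, Decoy): Defender can switch to Ignore (9 → 12). Not NE.
(Monitor, Harden): Defender can switch to Decoy (6 → 12). Not NE.
(Decoy, Patch): Defender can switch to Ignore (10 → 12). Not NE.
(Decoy, Monitor): Defender gets 11, best alternative 6; Attacker gets 12, best alternative 8. No profitable deviation — NE.
(Decoy, Decoy): Defender can switch to Monitor (5 → 9). Not NE.
(Decoy, Harden): Attacker can switch to Patch (0 → 8). Not NE.
(Harden, Patch): Defender can switch to Decoy (9 → 10). Not NE.
(Harden, Monitor): Defender can switch to Monitor (0 → 6). Not NE.
(Harden, Decoy): Defender can switch to Monitor (0 → 9). Not NE.
(Harden, Harden): Defender can switch to Decoy (9 → 12). Not NE.
(Ignore, Patch): Defender gets 12, best alternative 10; Attacker gets 10, best alternative 9. No profitable deviation — NE.
(Ignore, Monitor): Defender can switch to Monitor (2 → 6). Not NE.
(The remaining 2 profiles each have a profitable deviation by the same check.)

Pure-strategy Nash equilibria: (Decoy, Monitor), (Ignore, Patch)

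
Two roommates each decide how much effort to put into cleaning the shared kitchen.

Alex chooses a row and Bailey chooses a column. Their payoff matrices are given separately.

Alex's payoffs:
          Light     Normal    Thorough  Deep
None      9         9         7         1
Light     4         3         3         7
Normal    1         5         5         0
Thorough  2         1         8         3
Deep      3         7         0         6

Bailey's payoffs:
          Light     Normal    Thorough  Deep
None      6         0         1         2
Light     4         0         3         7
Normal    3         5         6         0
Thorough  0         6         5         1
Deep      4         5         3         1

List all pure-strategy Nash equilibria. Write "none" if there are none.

(None, Light); (Light, Deep)

Alex against Light: payoffs 9, 4, 1, 2, 3 → best response None.
Alex against Normal: payoffs 9, 3, 5, 1, 7 → best response None.
Alex against Thorough: payoffs 7, 3, 5, 8, 0 → best response Thorough.
Alex against Deep: payoffs 1, 7, 0, 3, 6 → best response Light.
Bailey against None: payoffs 6, 0, 1, 2 → best response Light.
Bailey against Light: payoffs 4, 0, 3, 7 → best response Deep.
Bailey against Normal: payoffs 3, 5, 6, 0 → best response Thorough.
Bailey against Thorough: payoffs 0, 6, 5, 1 → best response Normal.
Bailey against Deep: payoffs 4, 5, 3, 1 → best response Normal.
Mutual best responses: (None, Light); (Light, Deep).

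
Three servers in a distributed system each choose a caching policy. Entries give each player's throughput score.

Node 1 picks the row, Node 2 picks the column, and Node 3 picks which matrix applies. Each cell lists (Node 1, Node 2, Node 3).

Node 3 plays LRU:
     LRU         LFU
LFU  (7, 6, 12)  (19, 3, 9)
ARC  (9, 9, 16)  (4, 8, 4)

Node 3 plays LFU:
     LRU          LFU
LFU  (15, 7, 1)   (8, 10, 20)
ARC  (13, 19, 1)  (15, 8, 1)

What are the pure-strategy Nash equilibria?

Node 1 against (LRU, LRU): payoffs 7, 9 → best response ARC.
Node 1 against (LRU, LFU): payoffs 15, 13 → best response LFU.
Node 1 against (LFU, LRU): payoffs 19, 4 → best response LFU.
Node 1 against (LFU, LFU): payoffs 8, 15 → best response ARC.
Node 2 against (LFU, LRU): payoffs 6, 3 → best response LRU.
Node 2 against (LFU, LFU): payoffs 7, 10 → best response LFU.
Node 2 against (ARC, LRU): payoffs 9, 8 → best response LRU.
Node 2 against (ARC, LFU): payoffs 19, 8 → best response LRU.
Node 3 against (LFU, LRU): payoffs 12, 1 → best response LRU.
Node 3 against (LFU, LFU): payoffs 9, 20 → best response LFU.
Node 3 against (ARC, LRU): payoffs 16, 1 → best response LRU.
Node 3 against (ARC, LFU): payoffs 4, 1 → best response LRU.
Mutual best responses: (ARC, LRU, LRU).

The unique pure-strategy Nash equilibrium is (ARC, LRU, LRU).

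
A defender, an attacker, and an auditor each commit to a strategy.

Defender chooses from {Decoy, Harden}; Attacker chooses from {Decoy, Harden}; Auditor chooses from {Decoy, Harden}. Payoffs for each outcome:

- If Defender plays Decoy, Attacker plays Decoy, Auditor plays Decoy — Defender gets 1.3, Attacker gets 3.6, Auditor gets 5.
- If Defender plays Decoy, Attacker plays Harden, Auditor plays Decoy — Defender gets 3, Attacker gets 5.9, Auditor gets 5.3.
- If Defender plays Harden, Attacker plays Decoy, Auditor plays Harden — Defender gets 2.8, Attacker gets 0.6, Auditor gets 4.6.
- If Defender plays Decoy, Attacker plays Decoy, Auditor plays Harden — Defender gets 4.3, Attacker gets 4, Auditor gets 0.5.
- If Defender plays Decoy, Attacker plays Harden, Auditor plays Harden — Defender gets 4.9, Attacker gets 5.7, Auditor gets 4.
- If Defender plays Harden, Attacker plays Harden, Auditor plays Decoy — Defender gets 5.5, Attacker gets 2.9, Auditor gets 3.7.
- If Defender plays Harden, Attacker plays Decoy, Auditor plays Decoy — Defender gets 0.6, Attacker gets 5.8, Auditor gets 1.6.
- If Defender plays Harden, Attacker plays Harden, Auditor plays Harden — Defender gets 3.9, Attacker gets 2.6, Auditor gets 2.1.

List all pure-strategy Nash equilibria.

none

Defender against (Decoy, Decoy): payoffs 1.3, 0.6 → best response Decoy.
Defender against (Decoy, Harden): payoffs 4.3, 2.8 → best response Decoy.
Defender against (Harden, Decoy): payoffs 3, 5.5 → best response Harden.
Defender against (Harden, Harden): payoffs 4.9, 3.9 → best response Decoy.
Attacker against (Decoy, Decoy): payoffs 3.6, 5.9 → best response Harden.
Attacker against (Decoy, Harden): payoffs 4, 5.7 → best response Harden.
Attacker against (Harden, Decoy): payoffs 5.8, 2.9 → best response Decoy.
Attacker against (Harden, Harden): payoffs 0.6, 2.6 → best response Harden.
Auditor against (Decoy, Decoy): payoffs 5, 0.5 → best response Decoy.
Auditor against (Decoy, Harden): payoffs 5.3, 4 → best response Decoy.
Auditor against (Harden, Decoy): payoffs 1.6, 4.6 → best response Harden.
Auditor against (Harden, Harden): payoffs 3.7, 2.1 → best response Decoy.
No profile is a mutual best response for all players.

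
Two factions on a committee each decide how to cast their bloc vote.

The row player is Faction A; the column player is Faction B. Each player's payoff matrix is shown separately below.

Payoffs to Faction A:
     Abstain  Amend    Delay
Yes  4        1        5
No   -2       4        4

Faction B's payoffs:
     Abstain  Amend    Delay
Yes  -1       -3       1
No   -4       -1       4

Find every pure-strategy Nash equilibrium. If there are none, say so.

The unique pure-strategy Nash equilibrium is (Yes, Delay).

(Yes, Abstain): Faction B can switch to Delay (-1 → 1). Not NE.
(Yes, Amend): Faction A can switch to No (1 → 4). Not NE.
(Yes, Delay): Faction A gets 5, best alternative 4; Faction B gets 1, best alternative -1. No profitable deviation — NE.
(No, Abstain): Faction A can switch to Yes (-2 → 4). Not NE.
(No, Amend): Faction B can switch to Delay (-1 → 4). Not NE.
(No, Delay): Faction A can switch to Yes (4 → 5). Not NE.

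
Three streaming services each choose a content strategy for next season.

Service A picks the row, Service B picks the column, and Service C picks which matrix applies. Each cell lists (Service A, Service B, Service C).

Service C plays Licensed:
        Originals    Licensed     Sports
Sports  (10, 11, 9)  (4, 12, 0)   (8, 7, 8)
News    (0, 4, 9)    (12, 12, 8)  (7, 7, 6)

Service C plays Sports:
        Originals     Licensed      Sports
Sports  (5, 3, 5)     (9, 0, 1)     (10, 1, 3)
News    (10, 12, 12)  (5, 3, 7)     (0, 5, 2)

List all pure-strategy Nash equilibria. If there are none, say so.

(News, Originals, Sports), (News, Licensed, Licensed)

(Sports, Originals, Licensed): Service B can switch to Licensed (11 → 12). Not NE.
(Sports, Originals, Sports): Service A can switch to News (5 → 10). Not NE.
(Sports, Licensed, Licensed): Service A can switch to News (4 → 12). Not NE.
(Sports, Licensed, Sports): Service B can switch to Originals (0 → 3). Not NE.
(Sports, Sports, Licensed): Service B can switch to Originals (7 → 11). Not NE.
(Sports, Sports, Sports): Service B can switch to Originals (1 → 3). Not NE.
(News, Originals, Sports): Service A gets 10, best alternative 5; Service B gets 12, best alternative 5; Service C gets 12, best alternative 9. No profitable deviation — NE.
(News, Licensed, Licensed): Service A gets 12, best alternative 4; Service B gets 12, best alternative 7; Service C gets 8, best alternative 7. No profitable deviation — NE.
(The remaining 4 profiles each have a profitable deviation by the same check.)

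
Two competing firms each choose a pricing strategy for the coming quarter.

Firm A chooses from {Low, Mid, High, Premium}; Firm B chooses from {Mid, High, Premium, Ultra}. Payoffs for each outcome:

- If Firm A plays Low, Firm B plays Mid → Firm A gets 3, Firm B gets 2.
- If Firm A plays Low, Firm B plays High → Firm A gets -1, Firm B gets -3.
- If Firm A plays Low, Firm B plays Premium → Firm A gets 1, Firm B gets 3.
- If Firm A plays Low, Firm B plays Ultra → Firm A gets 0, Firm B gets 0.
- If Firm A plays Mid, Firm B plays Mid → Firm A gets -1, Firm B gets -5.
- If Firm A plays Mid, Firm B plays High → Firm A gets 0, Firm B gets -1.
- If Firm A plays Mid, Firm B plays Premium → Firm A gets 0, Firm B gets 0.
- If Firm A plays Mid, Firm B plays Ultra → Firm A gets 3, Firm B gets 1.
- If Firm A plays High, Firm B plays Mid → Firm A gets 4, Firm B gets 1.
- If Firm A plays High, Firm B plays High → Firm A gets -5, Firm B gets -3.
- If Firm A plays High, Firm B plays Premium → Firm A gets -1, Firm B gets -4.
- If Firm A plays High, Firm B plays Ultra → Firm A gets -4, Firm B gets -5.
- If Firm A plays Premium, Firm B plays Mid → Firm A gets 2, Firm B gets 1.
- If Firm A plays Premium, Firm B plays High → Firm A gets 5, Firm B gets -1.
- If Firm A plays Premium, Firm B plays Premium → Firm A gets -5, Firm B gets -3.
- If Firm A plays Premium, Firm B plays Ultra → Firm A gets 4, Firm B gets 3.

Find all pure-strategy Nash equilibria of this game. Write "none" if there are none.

(Low, Premium), (High, Mid), (Premium, Ultra)

Firm A against Mid: payoffs 3, -1, 4, 2 → best response High.
Firm A against High: payoffs -1, 0, -5, 5 → best response Premium.
Firm A against Premium: payoffs 1, 0, -1, -5 → best response Low.
Firm A against Ultra: payoffs 0, 3, -4, 4 → best response Premium.
Firm B against Low: payoffs 2, -3, 3, 0 → best response Premium.
Firm B against Mid: payoffs -5, -1, 0, 1 → best response Ultra.
Firm B against High: payoffs 1, -3, -4, -5 → best response Mid.
Firm B against Premium: payoffs 1, -1, -3, 3 → best response Ultra.
Mutual best responses: (Low, Premium); (High, Mid); (Premium, Ultra).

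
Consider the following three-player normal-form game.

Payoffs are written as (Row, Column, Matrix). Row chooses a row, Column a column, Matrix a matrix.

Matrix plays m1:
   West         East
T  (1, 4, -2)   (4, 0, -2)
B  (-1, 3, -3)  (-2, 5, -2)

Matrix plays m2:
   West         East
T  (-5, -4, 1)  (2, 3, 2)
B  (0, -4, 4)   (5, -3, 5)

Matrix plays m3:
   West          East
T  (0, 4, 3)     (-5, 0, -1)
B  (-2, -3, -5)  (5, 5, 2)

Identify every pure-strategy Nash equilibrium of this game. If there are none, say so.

The pure Nash equilibria are (T, West, m3) and (B, East, m2).

(T, West, m1): Matrix can switch to m2 (-2 → 1). Not NE.
(T, West, m2): Row can switch to B (-5 → 0). Not NE.
(T, West, m3): Row gets 0, best alternative -2; Column gets 4, best alternative 0; Matrix gets 3, best alternative 1. No profitable deviation — NE.
(T, East, m1): Column can switch to West (0 → 4). Not NE.
(T, East, m2): Row can switch to B (2 → 5). Not NE.
(T, East, m3): Row can switch to B (-5 → 5). Not NE.
(B, West, m1): Row can switch to T (-1 → 1). Not NE.
(B, West, m2): Column can switch to East (-4 → -3). Not NE.
(B, West, m3): Row can switch to T (-2 → 0). Not NE.
(B, East, m2): Row gets 5, best alternative 2; Column gets -3, best alternative -4; Matrix gets 5, best alternative 2. No profitable deviation — NE.
(The remaining 2 profiles each have a profitable deviation by the same check.)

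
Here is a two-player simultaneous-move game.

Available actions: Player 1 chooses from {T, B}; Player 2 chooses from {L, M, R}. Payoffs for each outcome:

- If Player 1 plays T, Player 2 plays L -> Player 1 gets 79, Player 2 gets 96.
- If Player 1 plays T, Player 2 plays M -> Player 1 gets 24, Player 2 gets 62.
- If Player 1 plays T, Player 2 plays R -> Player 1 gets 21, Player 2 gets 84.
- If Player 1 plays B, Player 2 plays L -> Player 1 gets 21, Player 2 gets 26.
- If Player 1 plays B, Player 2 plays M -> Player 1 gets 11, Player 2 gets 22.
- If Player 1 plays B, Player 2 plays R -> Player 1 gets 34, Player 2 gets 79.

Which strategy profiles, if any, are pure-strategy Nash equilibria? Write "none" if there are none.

(T, L) and (B, R)

Check each profile: it is a Nash equilibrium iff no player can strictly gain by switching unilaterally.
(T, L): Player 1 gets 79, best alternative 21; Player 2 gets 96, best alternative 84. No profitable deviation — NE.
(T, M): Player 2 can switch to L (62 → 96). Not NE.
(T, R): Player 1 can switch to B (21 → 34). Not NE.
(B, L): Player 1 can switch to T (21 → 79). Not NE.
(B, M): Player 1 can switch to T (11 → 24). Not NE.
(B, R): Player 1 gets 34, best alternative 21; Player 2 gets 79, best alternative 26. No profitable deviation — NE.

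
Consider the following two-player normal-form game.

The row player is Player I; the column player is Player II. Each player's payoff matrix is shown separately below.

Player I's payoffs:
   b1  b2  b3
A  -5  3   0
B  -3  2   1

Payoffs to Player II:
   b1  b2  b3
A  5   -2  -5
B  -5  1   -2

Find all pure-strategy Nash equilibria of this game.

Player I against b1: payoffs -5, -3 → best response B.
Player I against b2: payoffs 3, 2 → best response A.
Player I against b3: payoffs 0, 1 → best response B.
Player II against A: payoffs 5, -2, -5 → best response b1.
Player II against B: payoffs -5, 1, -2 → best response b2.
No profile is a mutual best response for all players.

none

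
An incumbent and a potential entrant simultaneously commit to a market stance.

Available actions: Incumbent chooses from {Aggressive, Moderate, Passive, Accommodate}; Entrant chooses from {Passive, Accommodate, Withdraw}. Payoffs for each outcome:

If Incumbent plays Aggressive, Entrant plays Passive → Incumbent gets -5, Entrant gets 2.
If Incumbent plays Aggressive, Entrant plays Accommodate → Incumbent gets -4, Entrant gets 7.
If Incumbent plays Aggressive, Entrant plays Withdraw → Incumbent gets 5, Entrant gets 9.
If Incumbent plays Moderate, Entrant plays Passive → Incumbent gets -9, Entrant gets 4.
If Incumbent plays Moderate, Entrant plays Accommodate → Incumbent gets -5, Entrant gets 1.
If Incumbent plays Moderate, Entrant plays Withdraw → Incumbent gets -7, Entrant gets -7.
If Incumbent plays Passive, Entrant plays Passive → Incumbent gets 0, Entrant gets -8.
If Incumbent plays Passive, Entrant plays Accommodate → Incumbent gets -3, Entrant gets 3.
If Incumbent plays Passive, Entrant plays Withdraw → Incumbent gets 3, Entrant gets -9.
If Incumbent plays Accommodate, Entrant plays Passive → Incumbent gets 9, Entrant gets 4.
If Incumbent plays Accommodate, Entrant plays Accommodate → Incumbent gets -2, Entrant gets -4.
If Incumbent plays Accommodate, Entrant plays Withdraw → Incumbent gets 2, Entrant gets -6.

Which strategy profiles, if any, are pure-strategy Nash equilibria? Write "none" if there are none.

Incumbent against Passive: payoffs -5, -9, 0, 9 → best response Accommodate.
Incumbent against Accommodate: payoffs -4, -5, -3, -2 → best response Accommodate.
Incumbent against Withdraw: payoffs 5, -7, 3, 2 → best response Aggressive.
Entrant against Aggressive: payoffs 2, 7, 9 → best response Withdraw.
Entrant against Moderate: payoffs 4, 1, -7 → best response Passive.
Entrant against Passive: payoffs -8, 3, -9 → best response Accommodate.
Entrant against Accommodate: payoffs 4, -4, -6 → best response Passive.
Mutual best responses: (Aggressive, Withdraw); (Accommodate, Passive).

The pure Nash equilibria are (Aggressive, Withdraw), (Accommodate, Passive).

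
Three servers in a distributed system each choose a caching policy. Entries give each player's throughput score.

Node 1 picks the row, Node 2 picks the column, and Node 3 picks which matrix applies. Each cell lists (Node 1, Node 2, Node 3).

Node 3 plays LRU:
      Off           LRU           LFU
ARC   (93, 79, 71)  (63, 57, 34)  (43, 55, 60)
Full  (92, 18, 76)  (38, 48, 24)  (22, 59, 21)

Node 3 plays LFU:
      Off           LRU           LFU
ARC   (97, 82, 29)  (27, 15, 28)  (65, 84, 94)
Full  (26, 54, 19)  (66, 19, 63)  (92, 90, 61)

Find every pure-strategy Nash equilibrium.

The pure Nash equilibria are (ARC, Off, LRU) and (Full, LFU, LFU).

Node 1 against (Off, LRU): payoffs 93, 92 → best response ARC.
Node 1 against (Off, LFU): payoffs 97, 26 → best response ARC.
Node 1 against (LRU, LRU): payoffs 63, 38 → best response ARC.
Node 1 against (LRU, LFU): payoffs 27, 66 → best response Full.
Node 1 against (LFU, LRU): payoffs 43, 22 → best response ARC.
Node 1 against (LFU, LFU): payoffs 65, 92 → best response Full.
Node 2 against (ARC, LRU): payoffs 79, 57, 55 → best response Off.
Node 2 against (ARC, LFU): payoffs 82, 15, 84 → best response LFU.
Node 2 against (Full, LRU): payoffs 18, 48, 59 → best response LFU.
Node 2 against (Full, LFU): payoffs 54, 19, 90 → best response LFU.
Node 3 against (ARC, Off): payoffs 71, 29 → best response LRU.
Node 3 against (ARC, LRU): payoffs 34, 28 → best response LRU.
Node 3 against (ARC, LFU): payoffs 60, 94 → best response LFU.
Node 3 against (Full, Off): payoffs 76, 19 → best response LRU.
Node 3 against (Full, LRU): payoffs 24, 63 → best response LFU.
Node 3 against (Full, LFU): payoffs 21, 61 → best response LFU.
Mutual best responses: (ARC, Off, LRU); (Full, LFU, LFU).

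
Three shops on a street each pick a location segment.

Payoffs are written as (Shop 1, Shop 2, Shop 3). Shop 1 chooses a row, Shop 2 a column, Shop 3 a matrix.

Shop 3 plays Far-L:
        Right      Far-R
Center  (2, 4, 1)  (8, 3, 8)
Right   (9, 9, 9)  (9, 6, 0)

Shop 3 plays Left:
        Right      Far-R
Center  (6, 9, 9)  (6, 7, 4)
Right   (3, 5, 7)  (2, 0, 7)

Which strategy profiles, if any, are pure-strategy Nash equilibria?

Pure-strategy Nash equilibria: (Center, Right, Left), (Right, Right, Far-L)

(Center, Right, Far-L): Shop 1 can switch to Right (2 → 9). Not NE.
(Center, Right, Left): Shop 1 gets 6, best alternative 3; Shop 2 gets 9, best alternative 7; Shop 3 gets 9, best alternative 1. No profitable deviation — NE.
(Center, Far-R, Far-L): Shop 1 can switch to Right (8 → 9). Not NE.
(Center, Far-R, Left): Shop 2 can switch to Right (7 → 9). Not NE.
(Right, Right, Far-L): Shop 1 gets 9, best alternative 2; Shop 2 gets 9, best alternative 6; Shop 3 gets 9, best alternative 7. No profitable deviation — NE.
(Right, Right, Left): Shop 1 can switch to Center (3 → 6). Not NE.
(Right, Far-R, Far-L): Shop 2 can switch to Right (6 → 9). Not NE.
(Right, Far-R, Left): Shop 1 can switch to Center (2 → 6). Not NE.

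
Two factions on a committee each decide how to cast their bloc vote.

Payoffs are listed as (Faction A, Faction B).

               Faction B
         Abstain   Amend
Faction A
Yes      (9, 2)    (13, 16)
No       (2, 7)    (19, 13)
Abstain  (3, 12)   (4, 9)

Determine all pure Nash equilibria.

Faction A against Abstain: payoffs 9, 2, 3 → best response Yes.
Faction A against Amend: payoffs 13, 19, 4 → best response No.
Faction B against Yes: payoffs 2, 16 → best response Amend.
Faction B against No: payoffs 7, 13 → best response Amend.
Faction B against Abstain: payoffs 12, 9 → best response Abstain.
Mutual best responses: (No, Amend).

(No, Amend)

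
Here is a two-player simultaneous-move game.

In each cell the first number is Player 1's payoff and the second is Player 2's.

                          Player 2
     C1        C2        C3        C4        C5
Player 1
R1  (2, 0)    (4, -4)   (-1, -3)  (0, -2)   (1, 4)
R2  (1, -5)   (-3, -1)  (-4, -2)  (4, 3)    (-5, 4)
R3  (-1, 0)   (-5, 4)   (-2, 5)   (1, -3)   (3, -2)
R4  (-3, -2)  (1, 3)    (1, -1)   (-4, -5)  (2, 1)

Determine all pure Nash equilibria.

Check each profile: it is a Nash equilibrium iff no player can strictly gain by switching unilaterally.
(R1, C1): Player 2 can switch to C5 (0 → 4). Not NE.
(R1, C2): Player 2 can switch to C1 (-4 → 0). Not NE.
(R1, C3): Player 1 can switch to R4 (-1 → 1). Not NE.
(R1, C4): Player 1 can switch to R2 (0 → 4). Not NE.
(R1, C5): Player 1 can switch to R3 (1 → 3). Not NE.
(R2, C1): Player 1 can switch to R1 (1 → 2). Not NE.
(R2, C2): Player 1 can switch to R1 (-3 → 4). Not NE.
(R2, C3): Player 1 can switch to R1 (-4 → -1). Not NE.
(The remaining 12 profiles each have a profitable deviation by the same check.)

No pure-strategy Nash equilibrium.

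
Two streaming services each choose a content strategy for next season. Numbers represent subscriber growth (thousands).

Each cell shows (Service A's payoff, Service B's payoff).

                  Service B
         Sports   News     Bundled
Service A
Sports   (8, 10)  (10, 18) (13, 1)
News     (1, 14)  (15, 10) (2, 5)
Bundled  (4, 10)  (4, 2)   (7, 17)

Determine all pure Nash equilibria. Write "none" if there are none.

There is no pure-strategy Nash equilibrium.

(Sports, Sports): Service B can switch to News (10 → 18). Not NE.
(Sports, News): Service A can switch to News (10 → 15). Not NE.
(Sports, Bundled): Service B can switch to Sports (1 → 10). Not NE.
(News, Sports): Service A can switch to Sports (1 → 8). Not NE.
(News, News): Service B can switch to Sports (10 → 14). Not NE.
(News, Bundled): Service A can switch to Sports (2 → 13). Not NE.
(Bundled, Sports): Service A can switch to Sports (4 → 8). Not NE.
(Bundled, News): Service A can switch to Sports (4 → 10). Not NE.
(Bundled, Bundled): Service A can switch to Sports (7 → 13). Not NE.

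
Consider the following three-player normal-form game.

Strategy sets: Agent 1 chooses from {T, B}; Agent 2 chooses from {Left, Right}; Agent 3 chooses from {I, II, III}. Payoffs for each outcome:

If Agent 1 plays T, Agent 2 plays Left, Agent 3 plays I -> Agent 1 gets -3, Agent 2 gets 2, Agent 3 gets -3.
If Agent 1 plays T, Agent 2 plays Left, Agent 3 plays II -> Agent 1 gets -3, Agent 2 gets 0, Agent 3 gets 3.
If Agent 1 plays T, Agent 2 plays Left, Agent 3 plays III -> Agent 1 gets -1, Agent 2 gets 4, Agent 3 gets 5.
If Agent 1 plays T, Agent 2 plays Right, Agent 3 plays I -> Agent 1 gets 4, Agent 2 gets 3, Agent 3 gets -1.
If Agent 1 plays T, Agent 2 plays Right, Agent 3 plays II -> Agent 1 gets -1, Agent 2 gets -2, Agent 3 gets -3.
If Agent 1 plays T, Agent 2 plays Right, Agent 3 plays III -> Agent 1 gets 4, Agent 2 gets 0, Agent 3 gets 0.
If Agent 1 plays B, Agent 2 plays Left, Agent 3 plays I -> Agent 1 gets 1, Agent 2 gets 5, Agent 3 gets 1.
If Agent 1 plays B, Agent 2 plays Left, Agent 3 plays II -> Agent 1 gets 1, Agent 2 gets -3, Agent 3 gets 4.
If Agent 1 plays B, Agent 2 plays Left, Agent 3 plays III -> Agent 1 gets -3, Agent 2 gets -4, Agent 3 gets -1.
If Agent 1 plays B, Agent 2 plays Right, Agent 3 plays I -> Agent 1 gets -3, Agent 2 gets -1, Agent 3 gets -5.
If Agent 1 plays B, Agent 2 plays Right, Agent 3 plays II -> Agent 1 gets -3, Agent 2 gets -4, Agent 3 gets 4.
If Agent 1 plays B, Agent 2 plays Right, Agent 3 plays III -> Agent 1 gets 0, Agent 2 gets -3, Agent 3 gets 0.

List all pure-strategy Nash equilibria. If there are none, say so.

Agent 1 against (Left, I): payoffs -3, 1 → best response B.
Agent 1 against (Left, II): payoffs -3, 1 → best response B.
Agent 1 against (Left, III): payoffs -1, -3 → best response T.
Agent 1 against (Right, I): payoffs 4, -3 → best response T.
Agent 1 against (Right, II): payoffs -1, -3 → best response T.
Agent 1 against (Right, III): payoffs 4, 0 → best response T.
Agent 2 against (T, I): payoffs 2, 3 → best response Right.
Agent 2 against (T, II): payoffs 0, -2 → best response Left.
Agent 2 against (T, III): payoffs 4, 0 → best response Left.
Agent 2 against (B, I): payoffs 5, -1 → best response Left.
Agent 2 against (B, II): payoffs -3, -4 → best response Left.
Agent 2 against (B, III): payoffs -4, -3 → best response Right.
Agent 3 against (T, Left): payoffs -3, 3, 5 → best response III.
Agent 3 against (T, Right): payoffs -1, -3, 0 → best response III.
Agent 3 against (B, Left): payoffs 1, 4, -1 → best response II.
Agent 3 against (B, Right): payoffs -5, 4, 0 → best response II.
Mutual best responses: (T, Left, III); (B, Left, II).

(T, Left, III), (B, Left, II)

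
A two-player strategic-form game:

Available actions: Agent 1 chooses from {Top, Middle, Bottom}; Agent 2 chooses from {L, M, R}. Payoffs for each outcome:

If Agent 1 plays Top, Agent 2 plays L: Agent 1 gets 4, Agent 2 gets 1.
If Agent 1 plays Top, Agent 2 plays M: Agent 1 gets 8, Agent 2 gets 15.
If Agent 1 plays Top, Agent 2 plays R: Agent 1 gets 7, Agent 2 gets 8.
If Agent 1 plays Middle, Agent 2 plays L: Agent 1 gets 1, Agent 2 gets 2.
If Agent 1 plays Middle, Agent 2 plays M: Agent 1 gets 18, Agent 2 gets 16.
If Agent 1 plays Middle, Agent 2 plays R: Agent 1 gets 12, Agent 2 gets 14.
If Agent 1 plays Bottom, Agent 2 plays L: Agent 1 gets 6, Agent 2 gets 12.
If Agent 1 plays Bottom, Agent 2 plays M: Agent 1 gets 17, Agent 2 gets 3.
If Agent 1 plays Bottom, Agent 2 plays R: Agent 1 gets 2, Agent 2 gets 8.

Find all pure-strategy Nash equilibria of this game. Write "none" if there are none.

For each player, find the best response to each opponent profile; mutual best responses are the pure NE.
Agent 1 against L: payoffs 4, 1, 6 → best response Bottom.
Agent 1 against M: payoffs 8, 18, 17 → best response Middle.
Agent 1 against R: payoffs 7, 12, 2 → best response Middle.
Agent 2 against Top: payoffs 1, 15, 8 → best response M.
Agent 2 against Middle: payoffs 2, 16, 14 → best response M.
Agent 2 against Bottom: payoffs 12, 3, 8 → best response L.
Mutual best responses: (Middle, M); (Bottom, L).

Pure-strategy Nash equilibria: (Middle, M) and (Bottom, L)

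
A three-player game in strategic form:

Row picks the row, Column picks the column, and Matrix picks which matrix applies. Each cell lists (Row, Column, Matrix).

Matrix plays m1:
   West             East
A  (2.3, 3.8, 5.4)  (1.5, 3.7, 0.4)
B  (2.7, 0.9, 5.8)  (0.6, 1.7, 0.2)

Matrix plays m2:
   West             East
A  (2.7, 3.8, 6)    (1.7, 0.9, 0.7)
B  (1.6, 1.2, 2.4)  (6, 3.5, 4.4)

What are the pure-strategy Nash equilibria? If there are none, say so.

(A, West, m2), (B, East, m2)

Row against (West, m1): payoffs 2.3, 2.7 → best response B.
Row against (West, m2): payoffs 2.7, 1.6 → best response A.
Row against (East, m1): payoffs 1.5, 0.6 → best response A.
Row against (East, m2): payoffs 1.7, 6 → best response B.
Column against (A, m1): payoffs 3.8, 3.7 → best response West.
Column against (A, m2): payoffs 3.8, 0.9 → best response West.
Column against (B, m1): payoffs 0.9, 1.7 → best response East.
Column against (B, m2): payoffs 1.2, 3.5 → best response East.
Matrix against (A, West): payoffs 5.4, 6 → best response m2.
Matrix against (A, East): payoffs 0.4, 0.7 → best response m2.
Matrix against (B, West): payoffs 5.8, 2.4 → best response m1.
Matrix against (B, East): payoffs 0.2, 4.4 → best response m2.
Mutual best responses: (A, West, m2); (B, East, m2).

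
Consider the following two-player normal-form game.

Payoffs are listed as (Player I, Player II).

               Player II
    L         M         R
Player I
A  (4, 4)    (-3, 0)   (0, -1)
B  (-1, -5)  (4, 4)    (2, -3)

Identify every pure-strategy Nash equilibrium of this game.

Pure-strategy Nash equilibria: (A, L), (B, M)

Player I against L: payoffs 4, -1 → best response A.
Player I against M: payoffs -3, 4 → best response B.
Player I against R: payoffs 0, 2 → best response B.
Player II against A: payoffs 4, 0, -1 → best response L.
Player II against B: payoffs -5, 4, -3 → best response M.
Mutual best responses: (A, L); (B, M).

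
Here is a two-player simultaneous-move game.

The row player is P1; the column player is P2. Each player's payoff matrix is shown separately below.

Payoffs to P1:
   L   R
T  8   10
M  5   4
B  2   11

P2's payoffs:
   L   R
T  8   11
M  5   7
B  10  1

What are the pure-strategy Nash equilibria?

This game has no pure Nash equilibrium.

P1 against L: payoffs 8, 5, 2 → best response T.
P1 against R: payoffs 10, 4, 11 → best response B.
P2 against T: payoffs 8, 11 → best response R.
P2 against M: payoffs 5, 7 → best response R.
P2 against B: payoffs 10, 1 → best response L.
No profile is a mutual best response for all players.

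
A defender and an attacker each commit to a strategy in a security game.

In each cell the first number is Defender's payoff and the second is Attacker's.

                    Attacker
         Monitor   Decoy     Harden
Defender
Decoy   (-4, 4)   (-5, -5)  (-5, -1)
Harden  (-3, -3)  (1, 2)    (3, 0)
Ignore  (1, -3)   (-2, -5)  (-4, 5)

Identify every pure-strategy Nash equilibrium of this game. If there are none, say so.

Defender against Monitor: payoffs -4, -3, 1 → best response Ignore.
Defender against Decoy: payoffs -5, 1, -2 → best response Harden.
Defender against Harden: payoffs -5, 3, -4 → best response Harden.
Attacker against Decoy: payoffs 4, -5, -1 → best response Monitor.
Attacker against Harden: payoffs -3, 2, 0 → best response Decoy.
Attacker against Ignore: payoffs -3, -5, 5 → best response Harden.
Mutual best responses: (Harden, Decoy).

The unique pure-strategy Nash equilibrium is (Harden, Decoy).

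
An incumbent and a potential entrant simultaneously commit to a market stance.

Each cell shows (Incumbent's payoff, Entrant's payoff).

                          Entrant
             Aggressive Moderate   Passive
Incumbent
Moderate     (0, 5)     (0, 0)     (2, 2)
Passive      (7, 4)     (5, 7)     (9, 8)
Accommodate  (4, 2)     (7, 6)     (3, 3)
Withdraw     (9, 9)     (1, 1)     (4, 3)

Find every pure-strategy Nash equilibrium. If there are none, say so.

The pure Nash equilibria are (Passive, Passive); (Accommodate, Moderate); (Withdraw, Aggressive).

Check each profile: it is a Nash equilibrium iff no player can strictly gain by switching unilaterally.
(Moderate, Aggressive): Incumbent can switch to Passive (0 → 7). Not NE.
(Moderate, Moderate): Incumbent can switch to Passive (0 → 5). Not NE.
(Moderate, Passive): Incumbent can switch to Passive (2 → 9). Not NE.
(Passive, Aggressive): Incumbent can switch to Withdraw (7 → 9). Not NE.
(Passive, Moderate): Incumbent can switch to Accommodate (5 → 7). Not NE.
(Passive, Passive): Incumbent gets 9, best alternative 4; Entrant gets 8, best alternative 7. No profitable deviation — NE.
(Accommodate, Aggressive): Incumbent can switch to Passive (4 → 7). Not NE.
(Accommodate, Moderate): Incumbent gets 7, best alternative 5; Entrant gets 6, best alternative 3. No profitable deviation — NE.
(Accommodate, Passive): Incumbent can switch to Passive (3 → 9). Not NE.
(Withdraw, Aggressive): Incumbent gets 9, best alternative 7; Entrant gets 9, best alternative 3. No profitable deviation — NE.
(Withdraw, Moderate): Incumbent can switch to Passive (1 → 5). Not NE.
(Withdraw, Passive): Incumbent can switch to Passive (4 → 9). Not NE.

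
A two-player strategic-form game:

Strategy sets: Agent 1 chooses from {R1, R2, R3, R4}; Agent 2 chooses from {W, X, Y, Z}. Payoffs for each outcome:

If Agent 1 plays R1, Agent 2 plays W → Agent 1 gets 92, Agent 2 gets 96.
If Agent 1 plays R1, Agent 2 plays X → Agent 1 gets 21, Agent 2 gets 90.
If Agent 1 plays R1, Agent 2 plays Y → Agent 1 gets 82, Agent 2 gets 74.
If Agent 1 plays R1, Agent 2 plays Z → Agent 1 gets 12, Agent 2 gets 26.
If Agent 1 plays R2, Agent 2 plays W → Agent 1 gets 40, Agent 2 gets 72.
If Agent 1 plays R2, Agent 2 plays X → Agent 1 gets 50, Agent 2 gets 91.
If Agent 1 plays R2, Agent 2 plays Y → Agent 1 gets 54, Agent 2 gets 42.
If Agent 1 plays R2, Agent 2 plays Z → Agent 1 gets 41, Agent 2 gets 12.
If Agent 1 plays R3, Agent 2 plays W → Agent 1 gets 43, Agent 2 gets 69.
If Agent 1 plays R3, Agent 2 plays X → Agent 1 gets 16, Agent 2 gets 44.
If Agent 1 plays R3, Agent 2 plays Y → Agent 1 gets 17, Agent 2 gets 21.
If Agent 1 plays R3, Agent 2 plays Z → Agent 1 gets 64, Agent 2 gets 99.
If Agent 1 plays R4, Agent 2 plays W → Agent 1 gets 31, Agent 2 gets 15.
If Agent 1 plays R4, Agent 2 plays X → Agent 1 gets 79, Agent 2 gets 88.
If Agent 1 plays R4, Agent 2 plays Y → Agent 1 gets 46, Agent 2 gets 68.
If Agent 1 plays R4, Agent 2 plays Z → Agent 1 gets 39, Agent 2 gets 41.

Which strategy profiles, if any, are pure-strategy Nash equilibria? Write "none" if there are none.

Agent 1 against W: payoffs 92, 40, 43, 31 → best response R1.
Agent 1 against X: payoffs 21, 50, 16, 79 → best response R4.
Agent 1 against Y: payoffs 82, 54, 17, 46 → best response R1.
Agent 1 against Z: payoffs 12, 41, 64, 39 → best response R3.
Agent 2 against R1: payoffs 96, 90, 74, 26 → best response W.
Agent 2 against R2: payoffs 72, 91, 42, 12 → best response X.
Agent 2 against R3: payoffs 69, 44, 21, 99 → best response Z.
Agent 2 against R4: payoffs 15, 88, 68, 41 → best response X.
Mutual best responses: (R1, W); (R3, Z); (R4, X).

(R1, W) and (R3, Z) and (R4, X)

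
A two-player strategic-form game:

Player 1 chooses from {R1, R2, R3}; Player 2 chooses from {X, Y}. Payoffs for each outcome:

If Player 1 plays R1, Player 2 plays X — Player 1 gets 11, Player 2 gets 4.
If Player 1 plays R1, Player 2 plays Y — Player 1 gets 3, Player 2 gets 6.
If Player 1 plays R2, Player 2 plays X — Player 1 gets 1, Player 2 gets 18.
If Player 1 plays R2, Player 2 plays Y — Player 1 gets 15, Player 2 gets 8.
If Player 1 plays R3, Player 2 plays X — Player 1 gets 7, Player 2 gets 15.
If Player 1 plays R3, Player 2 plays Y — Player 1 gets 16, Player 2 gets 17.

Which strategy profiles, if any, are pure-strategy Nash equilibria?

The unique pure-strategy Nash equilibrium is (R3, Y).

Player 1 against X: payoffs 11, 1, 7 → best response R1.
Player 1 against Y: payoffs 3, 15, 16 → best response R3.
Player 2 against R1: payoffs 4, 6 → best response Y.
Player 2 against R2: payoffs 18, 8 → best response X.
Player 2 against R3: payoffs 15, 17 → best response Y.
Mutual best responses: (R3, Y).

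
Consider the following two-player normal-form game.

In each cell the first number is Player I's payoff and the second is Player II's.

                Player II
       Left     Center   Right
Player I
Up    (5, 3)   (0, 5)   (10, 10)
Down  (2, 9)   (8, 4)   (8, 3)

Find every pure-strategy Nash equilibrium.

(Up, Right)

(Up, Left): Player II can switch to Center (3 → 5). Not NE.
(Up, Center): Player I can switch to Down (0 → 8). Not NE.
(Up, Right): Player I gets 10, best alternative 8; Player II gets 10, best alternative 5. No profitable deviation — NE.
(Down, Left): Player I can switch to Up (2 → 5). Not NE.
(Down, Center): Player II can switch to Left (4 → 9). Not NE.
(Down, Right): Player I can switch to Up (8 → 10). Not NE.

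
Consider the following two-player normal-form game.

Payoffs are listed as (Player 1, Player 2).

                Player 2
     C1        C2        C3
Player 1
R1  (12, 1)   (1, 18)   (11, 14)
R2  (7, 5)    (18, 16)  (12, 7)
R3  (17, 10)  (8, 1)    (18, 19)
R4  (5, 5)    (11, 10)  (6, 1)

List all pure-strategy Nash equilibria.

(R2, C2); (R3, C3)

(R1, C1): Player 1 can switch to R3 (12 → 17). Not NE.
(R1, C2): Player 1 can switch to R2 (1 → 18). Not NE.
(R1, C3): Player 1 can switch to R2 (11 → 12). Not NE.
(R2, C1): Player 1 can switch to R1 (7 → 12). Not NE.
(R2, C2): Player 1 gets 18, best alternative 11; Player 2 gets 16, best alternative 7. No profitable deviation — NE.
(R2, C3): Player 1 can switch to R3 (12 → 18). Not NE.
(R3, C1): Player 2 can switch to C3 (10 → 19). Not NE.
(R3, C3): Player 1 gets 18, best alternative 12; Player 2 gets 19, best alternative 10. No profitable deviation — NE.
(The remaining 4 profiles each have a profitable deviation by the same check.)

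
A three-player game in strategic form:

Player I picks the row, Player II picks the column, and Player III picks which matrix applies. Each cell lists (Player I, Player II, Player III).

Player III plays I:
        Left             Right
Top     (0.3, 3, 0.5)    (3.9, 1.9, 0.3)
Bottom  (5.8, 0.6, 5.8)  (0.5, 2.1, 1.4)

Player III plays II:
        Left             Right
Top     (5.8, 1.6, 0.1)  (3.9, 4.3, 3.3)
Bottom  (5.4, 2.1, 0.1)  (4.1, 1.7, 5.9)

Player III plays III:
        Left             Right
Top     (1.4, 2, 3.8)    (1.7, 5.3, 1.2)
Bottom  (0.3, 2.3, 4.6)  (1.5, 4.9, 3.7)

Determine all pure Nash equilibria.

none

Player I against (Left, I): payoffs 0.3, 5.8 → best response Bottom.
Player I against (Left, II): payoffs 5.8, 5.4 → best response Top.
Player I against (Left, III): payoffs 1.4, 0.3 → best response Top.
Player I against (Right, I): payoffs 3.9, 0.5 → best response Top.
Player I against (Right, II): payoffs 3.9, 4.1 → best response Bottom.
Player I against (Right, III): payoffs 1.7, 1.5 → best response Top.
Player II against (Top, I): payoffs 3, 1.9 → best response Left.
Player II against (Top, II): payoffs 1.6, 4.3 → best response Right.
Player II against (Top, III): payoffs 2, 5.3 → best response Right.
Player II against (Bottom, I): payoffs 0.6, 2.1 → best response Right.
Player II against (Bottom, II): payoffs 2.1, 1.7 → best response Left.
Player II against (Bottom, III): payoffs 2.3, 4.9 → best response Right.
Player III against (Top, Left): payoffs 0.5, 0.1, 3.8 → best response III.
Player III against (Top, Right): payoffs 0.3, 3.3, 1.2 → best response II.
Player III against (Bottom, Left): payoffs 5.8, 0.1, 4.6 → best response I.
Player III against (Bottom, Right): payoffs 1.4, 5.9, 3.7 → best response II.
No profile is a mutual best response for all players.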